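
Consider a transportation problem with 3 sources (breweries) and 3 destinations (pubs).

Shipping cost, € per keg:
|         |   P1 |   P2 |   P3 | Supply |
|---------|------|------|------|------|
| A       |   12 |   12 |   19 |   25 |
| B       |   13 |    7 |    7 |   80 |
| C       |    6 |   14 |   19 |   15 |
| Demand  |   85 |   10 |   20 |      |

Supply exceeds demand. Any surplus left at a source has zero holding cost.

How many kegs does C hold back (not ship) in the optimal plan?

0

Minimum-cost shipments:
  A to P1: 25 kegs
  B to P1: 45 kegs
  B to P2: 10 kegs
  B to P3: 20 kegs
  C to P1: 15 kegs
Total cost = €1185.
C ships 15 of its 15, leaving 0.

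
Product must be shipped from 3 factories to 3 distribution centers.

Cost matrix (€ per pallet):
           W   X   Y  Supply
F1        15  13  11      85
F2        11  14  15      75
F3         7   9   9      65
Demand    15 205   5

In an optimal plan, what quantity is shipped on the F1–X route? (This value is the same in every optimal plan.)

80

Solving gives:
  F1–X: 80 × €13 = €1040
  F1–Y: 5 × €11 = €55
  F2–W: 15 × €11 = €165
  F2–X: 60 × €14 = €840
  F3–X: 65 × €9 = €585
Total cost = €2685.
So F1→X carries 80 pallets.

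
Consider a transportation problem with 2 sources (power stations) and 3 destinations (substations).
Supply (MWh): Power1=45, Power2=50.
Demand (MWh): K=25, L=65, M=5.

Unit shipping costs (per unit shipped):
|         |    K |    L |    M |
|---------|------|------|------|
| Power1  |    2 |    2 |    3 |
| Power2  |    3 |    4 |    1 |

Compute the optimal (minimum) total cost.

An optimal shipping plan:
  Power1 to L: 45 × 2 = 90
  Power2 to K: 25 × 3 = 75
  Power2 to L: 20 × 4 = 80
  Power2 to M: 5 × 1 = 5
Total = 90 + 75 + 80 + 5 = 250.

250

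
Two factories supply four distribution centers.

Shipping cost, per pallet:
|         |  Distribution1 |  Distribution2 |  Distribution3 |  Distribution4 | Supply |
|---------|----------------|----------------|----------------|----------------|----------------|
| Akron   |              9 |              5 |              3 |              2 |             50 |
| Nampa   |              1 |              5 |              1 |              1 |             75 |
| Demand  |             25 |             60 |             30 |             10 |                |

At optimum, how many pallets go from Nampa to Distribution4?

Optimal shipments:
  Akron–Distribution2: 50 × 5 = 250
  Nampa–Distribution1: 25 × 1 = 25
  Nampa–Distribution2: 10 × 5 = 50
  Nampa–Distribution3: 30 × 1 = 30
  Nampa–Distribution4: 10 × 1 = 10
Total cost = 365.
So Nampa→Distribution4 carries 10 pallets.

10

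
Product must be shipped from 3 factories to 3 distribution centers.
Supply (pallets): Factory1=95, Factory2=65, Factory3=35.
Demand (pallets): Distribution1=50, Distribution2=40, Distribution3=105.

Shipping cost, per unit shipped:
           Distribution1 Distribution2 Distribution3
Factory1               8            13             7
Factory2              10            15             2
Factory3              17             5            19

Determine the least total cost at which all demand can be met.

One minimum-cost allocation:
  Factory1 to Distribution1: 50 × 8 = 400
  Factory1 to Distribution2: 5 × 13 = 65
  Factory1 to Distribution3: 40 × 7 = 280
  Factory2 to Distribution3: 65 × 2 = 130
  Factory3 to Distribution2: 35 × 5 = 175
Total = 400 + 65 + 280 + 130 + 175 = 1050.
(Supply check: Factory1 ships 95; Factory2 ships 65; Factory3 ships 35.)

1050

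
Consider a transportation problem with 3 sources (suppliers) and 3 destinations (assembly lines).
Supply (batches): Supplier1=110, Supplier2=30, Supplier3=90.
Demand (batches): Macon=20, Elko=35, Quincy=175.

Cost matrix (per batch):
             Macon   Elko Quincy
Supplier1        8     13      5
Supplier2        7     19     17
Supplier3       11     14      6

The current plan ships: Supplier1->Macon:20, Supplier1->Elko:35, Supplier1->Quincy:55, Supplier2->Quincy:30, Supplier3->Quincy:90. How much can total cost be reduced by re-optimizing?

Current plan cost = 20·8 + 35·13 + 55·5 + 30·17 + 90·6 = 1940.
Optimal plan:
  Supplier1 to Elko: 25 × 13 = 325
  Supplier1 to Quincy: 85 × 5 = 425
  Supplier2 to Macon: 20 × 7 = 140
  Supplier2 to Elko: 10 × 19 = 190
  Supplier3 to Quincy: 90 × 6 = 540
Optimal cost = 1620.
Saving = 1940 − 1620 = 320.

320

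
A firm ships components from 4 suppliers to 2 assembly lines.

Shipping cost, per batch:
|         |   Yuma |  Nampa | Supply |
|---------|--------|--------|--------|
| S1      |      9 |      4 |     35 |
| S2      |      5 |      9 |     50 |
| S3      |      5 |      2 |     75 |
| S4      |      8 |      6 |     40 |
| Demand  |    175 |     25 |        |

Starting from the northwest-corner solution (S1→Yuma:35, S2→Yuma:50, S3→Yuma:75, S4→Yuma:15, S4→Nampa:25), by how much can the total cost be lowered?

75

Current plan cost = 35·9 + 50·5 + 75·5 + 15·8 + 25·6 = 1210.
Optimal plan:
  S1->Yuma: 10 batches
  S1->Nampa: 25 batches
  S2->Yuma: 50 batches
  S3->Yuma: 75 batches
  S4->Yuma: 40 batches
Optimal cost = 1135.
Saving = 1210 − 1135 = 75.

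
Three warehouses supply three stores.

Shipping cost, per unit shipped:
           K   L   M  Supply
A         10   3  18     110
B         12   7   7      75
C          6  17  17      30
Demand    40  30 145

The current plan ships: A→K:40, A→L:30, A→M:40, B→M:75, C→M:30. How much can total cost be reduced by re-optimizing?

90

Current plan cost = 40·10 + 30·3 + 40·18 + 75·7 + 30·17 = 2245.
Optimal plan:
  A–K: 10 units
  A–L: 30 units
  A–M: 70 units
  B–M: 75 units
  C–K: 30 units
Optimal cost = 2155.
Saving = 2245 − 2155 = 90.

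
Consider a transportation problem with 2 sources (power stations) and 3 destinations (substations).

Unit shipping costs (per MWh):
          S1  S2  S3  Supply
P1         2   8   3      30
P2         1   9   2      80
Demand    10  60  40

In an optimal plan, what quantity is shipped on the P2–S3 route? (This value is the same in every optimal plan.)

Solving gives:
  P1 to S2: 30 × 8 = 240
  P2 to S1: 10 × 1 = 10
  P2 to S2: 30 × 9 = 270
  P2 to S3: 40 × 2 = 80
Total cost = 600.
So P2→S3 carries 40 MWh.

40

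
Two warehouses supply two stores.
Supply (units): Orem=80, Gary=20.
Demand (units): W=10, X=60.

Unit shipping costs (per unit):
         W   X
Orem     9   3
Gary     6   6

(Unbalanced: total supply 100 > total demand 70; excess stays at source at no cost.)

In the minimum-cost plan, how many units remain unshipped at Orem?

An optimal plan:
  Orem→X: 60 × 3 = 180
  Gary→W: 10 × 6 = 60
Total cost = 240.
Orem ships 60 of its 80, leaving 20.

20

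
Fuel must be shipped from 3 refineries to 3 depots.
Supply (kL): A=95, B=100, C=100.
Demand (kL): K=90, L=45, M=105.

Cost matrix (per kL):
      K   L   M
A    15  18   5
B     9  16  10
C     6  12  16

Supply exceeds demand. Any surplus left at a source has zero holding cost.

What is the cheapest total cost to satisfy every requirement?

A cheapest plan:
  A to M: 95 × 5 = 475
  B to K: 35 × 9 = 315
  B to M: 10 × 10 = 100
  C to K: 55 × 6 = 330
  C to L: 45 × 12 = 540
Total = 475 + 315 + 100 + 330 + 540 = 1760.

1760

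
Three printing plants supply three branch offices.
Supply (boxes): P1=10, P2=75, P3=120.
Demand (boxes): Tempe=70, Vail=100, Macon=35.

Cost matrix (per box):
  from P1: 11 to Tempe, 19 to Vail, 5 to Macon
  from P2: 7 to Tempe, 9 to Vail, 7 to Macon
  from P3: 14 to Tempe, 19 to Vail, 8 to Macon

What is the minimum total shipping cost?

2380

One minimum-cost allocation:
  P1–Macon: 10 boxes
  P2–Vail: 75 boxes
  P3–Tempe: 70 boxes
  P3–Vail: 25 boxes
  P3–Macon: 25 boxes
Total cost = 2380.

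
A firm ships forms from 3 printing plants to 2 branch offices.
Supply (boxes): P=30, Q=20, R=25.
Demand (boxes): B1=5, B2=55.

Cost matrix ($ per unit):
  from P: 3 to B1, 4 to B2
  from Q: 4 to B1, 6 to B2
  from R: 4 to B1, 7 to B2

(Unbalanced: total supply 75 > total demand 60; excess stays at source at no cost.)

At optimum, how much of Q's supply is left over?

Minimum-cost shipments:
  P→B2: 30 boxes
  Q→B2: 20 boxes
  R→B1: 5 boxes
  R→B2: 5 boxes
Total cost = $295.
Q ships 20 of its 20, leaving 0.

0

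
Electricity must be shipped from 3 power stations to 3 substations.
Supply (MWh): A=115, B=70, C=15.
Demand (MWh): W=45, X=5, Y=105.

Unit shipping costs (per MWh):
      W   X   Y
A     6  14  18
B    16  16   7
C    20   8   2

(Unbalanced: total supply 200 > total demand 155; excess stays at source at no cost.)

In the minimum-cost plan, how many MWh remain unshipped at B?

0

An optimal plan:
  A->W: 45 × 6 = 270
  A->X: 5 × 14 = 70
  A->Y: 20 × 18 = 360
  B->Y: 70 × 7 = 490
  C->Y: 15 × 2 = 30
Total cost = 1220.
B ships 70 of its 70, leaving 0.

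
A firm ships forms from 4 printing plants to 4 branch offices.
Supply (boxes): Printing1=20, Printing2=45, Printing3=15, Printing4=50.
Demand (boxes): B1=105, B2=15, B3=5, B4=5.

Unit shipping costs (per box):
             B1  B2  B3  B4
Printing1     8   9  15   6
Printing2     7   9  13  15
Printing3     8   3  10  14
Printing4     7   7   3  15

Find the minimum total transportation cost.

A cheapest plan:
  Printing1->B1: 15 boxes
  Printing1->B4: 5 boxes
  Printing2->B1: 45 boxes
  Printing3->B2: 15 boxes
  Printing4->B1: 45 boxes
  Printing4->B3: 5 boxes
Total cost = 840.
(Supply check: Printing1 ships 20; Printing2 ships 45; Printing3 ships 15; Printing4 ships 50.)

840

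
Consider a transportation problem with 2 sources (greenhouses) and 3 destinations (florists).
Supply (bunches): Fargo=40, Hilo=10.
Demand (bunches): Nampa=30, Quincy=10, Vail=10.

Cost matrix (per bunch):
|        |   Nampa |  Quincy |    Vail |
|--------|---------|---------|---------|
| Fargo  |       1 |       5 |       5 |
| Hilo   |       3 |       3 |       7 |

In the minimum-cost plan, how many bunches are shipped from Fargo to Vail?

The minimum-cost plan:
  Fargo→Nampa: 30 bunches
  Fargo→Vail: 10 bunches
  Hilo→Quincy: 10 bunches
Total cost = 110.
So Fargo→Vail carries 10 bunches.

10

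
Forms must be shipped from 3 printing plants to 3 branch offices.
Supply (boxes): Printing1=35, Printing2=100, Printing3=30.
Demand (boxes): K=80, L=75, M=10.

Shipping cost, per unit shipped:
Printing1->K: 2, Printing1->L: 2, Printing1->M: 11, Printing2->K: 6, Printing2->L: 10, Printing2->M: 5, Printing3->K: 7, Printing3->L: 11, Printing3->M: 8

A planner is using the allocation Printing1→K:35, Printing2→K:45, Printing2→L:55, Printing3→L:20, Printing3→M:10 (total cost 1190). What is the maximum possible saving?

160

Current plan cost = 35·2 + 45·6 + 55·10 + 20·11 + 10·8 = 1190.
Optimal plan:
  Printing1 to L: 35 × 2 = 70
  Printing2 to K: 80 × 6 = 480
  Printing2 to L: 10 × 10 = 100
  Printing2 to M: 10 × 5 = 50
  Printing3 to L: 30 × 11 = 330
Optimal cost = 1030.
Saving = 1190 − 1030 = 160.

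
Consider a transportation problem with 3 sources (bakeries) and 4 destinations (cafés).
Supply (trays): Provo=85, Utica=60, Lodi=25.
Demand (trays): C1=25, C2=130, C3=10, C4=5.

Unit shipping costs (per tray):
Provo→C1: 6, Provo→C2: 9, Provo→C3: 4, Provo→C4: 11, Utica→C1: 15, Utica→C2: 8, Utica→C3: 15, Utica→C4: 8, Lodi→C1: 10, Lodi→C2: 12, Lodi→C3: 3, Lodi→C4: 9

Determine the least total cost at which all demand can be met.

1365

A cheapest plan:
  Provo to C1: 25 trays
  Provo to C2: 60 trays
  Utica to C2: 60 trays
  Lodi to C2: 10 trays
  Lodi to C3: 10 trays
  Lodi to C4: 5 trays
Total cost = 1365.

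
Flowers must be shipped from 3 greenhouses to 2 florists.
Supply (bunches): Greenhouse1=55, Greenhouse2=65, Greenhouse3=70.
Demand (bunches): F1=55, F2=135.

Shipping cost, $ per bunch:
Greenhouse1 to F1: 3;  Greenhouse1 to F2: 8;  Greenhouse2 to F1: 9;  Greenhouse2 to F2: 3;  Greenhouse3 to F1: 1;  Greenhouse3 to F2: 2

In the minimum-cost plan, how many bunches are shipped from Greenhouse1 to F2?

0

Optimal shipments:
  Greenhouse1->F1: 55 × $3 = $165
  Greenhouse2->F2: 65 × $3 = $195
  Greenhouse3->F2: 70 × $2 = $140
Total cost = $500.
The route Greenhouse1→F2 is not used.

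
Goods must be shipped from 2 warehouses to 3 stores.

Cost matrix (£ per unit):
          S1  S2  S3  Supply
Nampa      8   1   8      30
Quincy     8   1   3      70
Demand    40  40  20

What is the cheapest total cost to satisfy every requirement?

An optimal shipping plan:
  Nampa to S1: 30 × £8 = £240
  Quincy to S1: 10 × £8 = £80
  Quincy to S2: 40 × £1 = £40
  Quincy to S3: 20 × £3 = £60
Total = 240 + 80 + 40 + 60 = £420.

420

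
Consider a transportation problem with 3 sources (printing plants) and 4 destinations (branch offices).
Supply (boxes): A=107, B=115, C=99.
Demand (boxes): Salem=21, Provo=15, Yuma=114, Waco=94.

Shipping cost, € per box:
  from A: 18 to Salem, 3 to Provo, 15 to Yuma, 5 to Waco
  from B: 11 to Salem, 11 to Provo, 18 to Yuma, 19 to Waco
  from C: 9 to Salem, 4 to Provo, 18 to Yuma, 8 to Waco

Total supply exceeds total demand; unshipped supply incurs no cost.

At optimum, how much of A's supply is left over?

An optimal plan:
  A->Yuma: 76 × €15 = €1140
  A->Waco: 31 × €5 = €155
  B->Yuma: 38 × €18 = €684
  C->Salem: 21 × €9 = €189
  C->Provo: 15 × €4 = €60
  C->Waco: 63 × €8 = €504
Total cost = €2732.
A ships 107 of its 107, leaving 0.

0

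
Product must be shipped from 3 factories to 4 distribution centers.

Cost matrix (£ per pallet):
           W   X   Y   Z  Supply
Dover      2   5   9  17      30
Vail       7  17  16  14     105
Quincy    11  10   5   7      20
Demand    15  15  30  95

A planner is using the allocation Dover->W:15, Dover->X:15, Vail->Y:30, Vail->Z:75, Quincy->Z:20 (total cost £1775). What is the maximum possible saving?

Current plan cost = 15·2 + 15·5 + 30·16 + 75·14 + 20·7 = £1775.
Optimal plan:
  Dover→W: 5 × £2 = £10
  Dover→X: 15 × £5 = £75
  Dover→Y: 10 × £9 = £90
  Vail→W: 10 × £7 = £70
  Vail→Z: 95 × £14 = £1330
  Quincy→Y: 20 × £5 = £100
Optimal cost = £1675.
Saving = 1775 − 1675 = £100.

100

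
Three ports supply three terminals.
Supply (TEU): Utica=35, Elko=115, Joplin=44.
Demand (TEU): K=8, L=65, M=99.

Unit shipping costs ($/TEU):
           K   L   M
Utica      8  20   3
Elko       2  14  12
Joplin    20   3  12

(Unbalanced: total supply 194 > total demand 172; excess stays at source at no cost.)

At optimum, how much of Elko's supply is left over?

22

Minimum-cost shipments:
  Utica→M: 35 TEU
  Elko→K: 8 TEU
  Elko→L: 21 TEU
  Elko→M: 64 TEU
  Joplin→L: 44 TEU
Total cost = $1315.
Elko ships 93 of its 115, leaving 22.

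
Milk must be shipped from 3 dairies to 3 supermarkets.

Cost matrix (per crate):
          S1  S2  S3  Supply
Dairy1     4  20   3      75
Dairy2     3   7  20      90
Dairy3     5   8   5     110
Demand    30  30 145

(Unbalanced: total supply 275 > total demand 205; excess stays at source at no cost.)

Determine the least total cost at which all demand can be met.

875

One minimum-cost allocation:
  Dairy1->S3: 75 × 3 = 225
  Dairy2->S1: 30 × 3 = 90
  Dairy2->S2: 30 × 7 = 210
  Dairy3->S3: 70 × 5 = 350
Total = 225 + 90 + 210 + 350 = 875.
(Supply check: Dairy1 ships 75; Dairy2 ships 60; Dairy3 ships 70.)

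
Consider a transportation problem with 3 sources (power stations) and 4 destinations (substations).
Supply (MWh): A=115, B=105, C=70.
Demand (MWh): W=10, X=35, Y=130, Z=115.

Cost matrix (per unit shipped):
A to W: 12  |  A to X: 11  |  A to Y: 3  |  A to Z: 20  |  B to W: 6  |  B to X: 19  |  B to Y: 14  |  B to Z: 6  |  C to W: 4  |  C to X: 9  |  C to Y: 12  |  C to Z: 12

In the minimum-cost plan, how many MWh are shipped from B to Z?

Solving gives:
  A to Y: 115 MWh
  B to Z: 105 MWh
  C to W: 10 MWh
  C to X: 35 MWh
  C to Y: 15 MWh
  C to Z: 10 MWh
Total cost = 1630.
So B→Z carries 105 MWh.

105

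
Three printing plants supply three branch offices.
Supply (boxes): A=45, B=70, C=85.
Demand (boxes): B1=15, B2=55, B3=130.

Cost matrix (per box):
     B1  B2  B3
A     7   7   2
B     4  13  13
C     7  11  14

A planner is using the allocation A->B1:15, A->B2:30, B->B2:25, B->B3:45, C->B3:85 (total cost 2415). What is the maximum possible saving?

Current plan cost = 15·7 + 30·7 + 25·13 + 45·13 + 85·14 = 2415.
Optimal plan:
  A–B3: 45 × 2 = 90
  B–B1: 15 × 4 = 60
  B–B3: 55 × 13 = 715
  C–B2: 55 × 11 = 605
  C–B3: 30 × 14 = 420
Optimal cost = 1890.
Saving = 2415 − 1890 = 525.

525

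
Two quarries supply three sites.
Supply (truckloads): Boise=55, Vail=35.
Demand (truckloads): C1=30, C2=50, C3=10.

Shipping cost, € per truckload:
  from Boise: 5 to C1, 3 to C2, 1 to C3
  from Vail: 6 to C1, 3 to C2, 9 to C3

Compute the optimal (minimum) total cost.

310

A cheapest plan:
  Boise→C1: 30 truckloads
  Boise→C2: 15 truckloads
  Boise→C3: 10 truckloads
  Vail→C2: 35 truckloads
Total cost = €310.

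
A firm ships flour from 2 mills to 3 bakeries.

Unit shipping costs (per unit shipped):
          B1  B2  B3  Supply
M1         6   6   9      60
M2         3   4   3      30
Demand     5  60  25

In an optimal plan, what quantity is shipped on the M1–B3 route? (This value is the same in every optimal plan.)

The minimum-cost plan:
  M1->B2: 60 × 6 = 360
  M2->B1: 5 × 3 = 15
  M2->B3: 25 × 3 = 75
Total cost = 450.
The route M1→B3 is not used.

0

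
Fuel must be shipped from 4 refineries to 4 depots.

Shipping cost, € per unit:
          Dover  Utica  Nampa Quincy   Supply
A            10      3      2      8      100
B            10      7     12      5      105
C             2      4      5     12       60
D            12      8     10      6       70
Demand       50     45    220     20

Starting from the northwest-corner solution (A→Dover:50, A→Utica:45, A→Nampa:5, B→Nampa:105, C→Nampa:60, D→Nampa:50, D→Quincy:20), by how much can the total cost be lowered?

Current plan cost = 50·10 + 45·3 + 5·2 + 105·12 + 60·5 + 50·10 + 20·6 = €2825.
Optimal plan:
  A to Nampa: 100 kL
  B to Utica: 45 kL
  B to Nampa: 40 kL
  B to Quincy: 20 kL
  C to Dover: 50 kL
  C to Nampa: 10 kL
  D to Nampa: 70 kL
Optimal cost = €1945.
Saving = 2825 − 1945 = €880.

880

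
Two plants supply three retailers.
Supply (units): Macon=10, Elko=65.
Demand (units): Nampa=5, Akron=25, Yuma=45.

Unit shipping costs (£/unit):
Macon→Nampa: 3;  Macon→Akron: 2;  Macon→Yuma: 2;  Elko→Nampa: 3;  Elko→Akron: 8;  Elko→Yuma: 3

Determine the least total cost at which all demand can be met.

An optimal shipping plan:
  Macon to Akron: 10 units
  Elko to Nampa: 5 units
  Elko to Akron: 15 units
  Elko to Yuma: 45 units
Total cost = £290.

290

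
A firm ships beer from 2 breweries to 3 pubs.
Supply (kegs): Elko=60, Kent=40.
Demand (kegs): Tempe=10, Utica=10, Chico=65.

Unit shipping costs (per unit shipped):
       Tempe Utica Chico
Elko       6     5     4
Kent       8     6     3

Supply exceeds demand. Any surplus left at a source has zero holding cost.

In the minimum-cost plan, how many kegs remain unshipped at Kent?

0

Minimum-cost shipments:
  Elko→Tempe: 10 × 6 = 60
  Elko→Utica: 10 × 5 = 50
  Elko→Chico: 25 × 4 = 100
  Kent→Chico: 40 × 3 = 120
Total cost = 330.
Kent ships 40 of its 40, leaving 0.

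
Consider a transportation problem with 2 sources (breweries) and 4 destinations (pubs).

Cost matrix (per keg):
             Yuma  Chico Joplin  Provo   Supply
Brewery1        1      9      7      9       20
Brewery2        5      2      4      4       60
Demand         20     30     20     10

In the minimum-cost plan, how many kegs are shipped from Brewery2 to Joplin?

Solving gives:
  Brewery1 to Yuma: 20 kegs
  Brewery2 to Chico: 30 kegs
  Brewery2 to Joplin: 20 kegs
  Brewery2 to Provo: 10 kegs
Total cost = 200.
So Brewery2→Joplin carries 20 kegs.

20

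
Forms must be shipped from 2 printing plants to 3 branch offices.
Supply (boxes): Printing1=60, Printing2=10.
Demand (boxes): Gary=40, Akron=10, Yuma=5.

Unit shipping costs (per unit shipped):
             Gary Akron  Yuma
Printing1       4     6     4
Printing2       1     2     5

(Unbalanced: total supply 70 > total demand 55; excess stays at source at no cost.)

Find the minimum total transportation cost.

Optimal allocation:
  Printing1 to Gary: 40 × 4 = 160
  Printing1 to Yuma: 5 × 4 = 20
  Printing2 to Akron: 10 × 2 = 20
Total = 160 + 20 + 20 = 200.
(Supply check: Printing1 ships 45; Printing2 ships 10.)

200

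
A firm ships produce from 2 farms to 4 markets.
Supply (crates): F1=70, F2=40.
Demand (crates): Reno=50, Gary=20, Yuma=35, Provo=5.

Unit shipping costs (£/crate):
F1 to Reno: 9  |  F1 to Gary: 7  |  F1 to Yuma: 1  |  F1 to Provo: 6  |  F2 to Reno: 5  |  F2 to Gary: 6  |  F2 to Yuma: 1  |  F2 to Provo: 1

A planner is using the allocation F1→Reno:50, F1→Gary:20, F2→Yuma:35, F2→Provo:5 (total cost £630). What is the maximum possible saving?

140

Current plan cost = 50·9 + 20·7 + 35·1 + 5·1 = £630.
Optimal plan:
  F1–Reno: 15 × £9 = £135
  F1–Gary: 20 × £7 = £140
  F1–Yuma: 35 × £1 = £35
  F2–Reno: 35 × £5 = £175
  F2–Provo: 5 × £1 = £5
Optimal cost = £490.
Saving = 630 − 490 = £140.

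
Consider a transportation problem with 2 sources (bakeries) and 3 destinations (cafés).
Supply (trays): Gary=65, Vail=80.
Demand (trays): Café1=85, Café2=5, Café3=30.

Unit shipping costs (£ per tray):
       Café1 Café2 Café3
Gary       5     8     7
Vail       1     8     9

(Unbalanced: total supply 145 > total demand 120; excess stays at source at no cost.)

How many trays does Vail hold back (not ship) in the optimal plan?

0

Minimum-cost shipments:
  Gary–Café1: 5 × £5 = £25
  Gary–Café2: 5 × £8 = £40
  Gary–Café3: 30 × £7 = £210
  Vail–Café1: 80 × £1 = £80
Total cost = £355.
Vail ships 80 of its 80, leaving 0.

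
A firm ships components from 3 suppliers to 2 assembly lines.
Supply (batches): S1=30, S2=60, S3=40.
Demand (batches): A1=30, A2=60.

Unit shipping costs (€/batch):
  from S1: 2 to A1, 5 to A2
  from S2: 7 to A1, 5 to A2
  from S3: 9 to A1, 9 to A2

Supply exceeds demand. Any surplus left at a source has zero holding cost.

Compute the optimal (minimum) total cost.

360

An optimal shipping plan:
  S1->A1: 30 × €2 = €60
  S2->A2: 60 × €5 = €300
Total = 60 + 300 = €360.
(Supply check: S1 ships 30; S2 ships 60; S3 ships 0.)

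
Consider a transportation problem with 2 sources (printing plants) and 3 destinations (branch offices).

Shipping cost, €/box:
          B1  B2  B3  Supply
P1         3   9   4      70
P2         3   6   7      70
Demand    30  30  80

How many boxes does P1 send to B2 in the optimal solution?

0

The minimum-cost plan:
  P1 to B3: 70 × €4 = €280
  P2 to B1: 30 × €3 = €90
  P2 to B2: 30 × €6 = €180
  P2 to B3: 10 × €7 = €70
Total cost = €620.
The route P1→B2 is not used.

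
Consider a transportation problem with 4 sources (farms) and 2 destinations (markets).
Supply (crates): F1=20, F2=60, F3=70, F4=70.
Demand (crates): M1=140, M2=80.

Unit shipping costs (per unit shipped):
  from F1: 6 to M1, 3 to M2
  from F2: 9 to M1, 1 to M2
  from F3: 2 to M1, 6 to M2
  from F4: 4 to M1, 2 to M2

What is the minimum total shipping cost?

A cheapest plan:
  F1→M2: 20 × 3 = 60
  F2→M2: 60 × 1 = 60
  F3→M1: 70 × 2 = 140
  F4→M1: 70 × 4 = 280
Total = 60 + 60 + 140 + 280 = 540.
(Supply check: F1 ships 20; F2 ships 60; F3 ships 70; F4 ships 70.)

540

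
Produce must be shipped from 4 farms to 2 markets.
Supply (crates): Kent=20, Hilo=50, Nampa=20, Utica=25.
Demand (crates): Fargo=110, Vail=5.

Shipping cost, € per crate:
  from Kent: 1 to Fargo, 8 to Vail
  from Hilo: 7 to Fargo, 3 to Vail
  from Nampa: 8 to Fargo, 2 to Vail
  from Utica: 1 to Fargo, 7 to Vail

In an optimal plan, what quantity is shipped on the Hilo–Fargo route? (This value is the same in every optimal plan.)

Optimal shipments:
  Kent–Fargo: 20 crates
  Hilo–Fargo: 50 crates
  Nampa–Fargo: 15 crates
  Nampa–Vail: 5 crates
  Utica–Fargo: 25 crates
Total cost = €525.
So Hilo→Fargo carries 50 crates.

50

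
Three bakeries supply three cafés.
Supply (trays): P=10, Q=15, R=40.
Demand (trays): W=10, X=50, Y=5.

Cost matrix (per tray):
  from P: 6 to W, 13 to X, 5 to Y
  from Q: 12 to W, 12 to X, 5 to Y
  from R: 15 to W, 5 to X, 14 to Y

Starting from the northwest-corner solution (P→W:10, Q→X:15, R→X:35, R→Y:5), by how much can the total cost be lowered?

Current plan cost = 10·6 + 15·12 + 35·5 + 5·14 = 485.
Optimal plan:
  P–W: 10 trays
  Q–X: 10 trays
  Q–Y: 5 trays
  R–X: 40 trays
Optimal cost = 405.
Saving = 485 − 405 = 80.

80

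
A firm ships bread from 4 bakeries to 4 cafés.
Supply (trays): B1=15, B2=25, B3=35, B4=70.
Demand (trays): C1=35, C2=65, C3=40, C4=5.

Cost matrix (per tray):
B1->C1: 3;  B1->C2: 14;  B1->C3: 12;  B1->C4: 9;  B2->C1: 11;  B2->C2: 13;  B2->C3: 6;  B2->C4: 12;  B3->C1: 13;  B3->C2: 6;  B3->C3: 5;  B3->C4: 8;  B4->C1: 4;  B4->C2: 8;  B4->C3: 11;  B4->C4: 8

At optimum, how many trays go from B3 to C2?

20

The minimum-cost plan:
  B1→C1: 15 × 3 = 45
  B2→C3: 25 × 6 = 150
  B3→C2: 20 × 6 = 120
  B3→C3: 15 × 5 = 75
  B4→C1: 20 × 4 = 80
  B4→C2: 45 × 8 = 360
  B4→C4: 5 × 8 = 40
Total cost = 870.
So B3→C2 carries 20 trays.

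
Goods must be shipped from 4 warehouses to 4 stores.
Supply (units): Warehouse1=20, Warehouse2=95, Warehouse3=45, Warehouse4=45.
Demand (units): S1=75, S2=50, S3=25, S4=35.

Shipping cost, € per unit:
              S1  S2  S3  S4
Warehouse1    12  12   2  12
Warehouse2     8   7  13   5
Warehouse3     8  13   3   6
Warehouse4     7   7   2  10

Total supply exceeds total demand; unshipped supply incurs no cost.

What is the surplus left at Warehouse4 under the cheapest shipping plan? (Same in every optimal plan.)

Minimum-cost shipments:
  Warehouse1 to S3: 20 × €2 = €40
  Warehouse2 to S1: 10 × €8 = €80
  Warehouse2 to S2: 50 × €7 = €350
  Warehouse2 to S4: 35 × €5 = €175
  Warehouse3 to S1: 20 × €8 = €160
  Warehouse3 to S3: 5 × €3 = €15
  Warehouse4 to S1: 45 × €7 = €315
Total cost = €1135.
Warehouse4 ships 45 of its 45, leaving 0.

0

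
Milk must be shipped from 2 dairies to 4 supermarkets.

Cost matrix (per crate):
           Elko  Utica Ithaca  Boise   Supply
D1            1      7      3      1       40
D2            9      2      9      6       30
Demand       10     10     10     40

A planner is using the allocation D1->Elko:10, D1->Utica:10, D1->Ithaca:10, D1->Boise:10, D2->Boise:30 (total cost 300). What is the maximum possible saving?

100

Current plan cost = 10·1 + 10·7 + 10·3 + 10·1 + 30·6 = 300.
Optimal plan:
  D1->Elko: 10 × 1 = 10
  D1->Ithaca: 10 × 3 = 30
  D1->Boise: 20 × 1 = 20
  D2->Utica: 10 × 2 = 20
  D2->Boise: 20 × 6 = 120
Optimal cost = 200.
Saving = 300 − 200 = 100.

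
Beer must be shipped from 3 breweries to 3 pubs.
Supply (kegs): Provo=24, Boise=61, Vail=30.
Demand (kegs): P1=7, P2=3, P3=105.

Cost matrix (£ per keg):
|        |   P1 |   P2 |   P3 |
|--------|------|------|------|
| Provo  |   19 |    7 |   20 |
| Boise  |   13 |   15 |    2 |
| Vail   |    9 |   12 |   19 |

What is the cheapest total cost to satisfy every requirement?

Optimal allocation:
  Provo to P2: 3 × £7 = £21
  Provo to P3: 21 × £20 = £420
  Boise to P3: 61 × £2 = £122
  Vail to P1: 7 × £9 = £63
  Vail to P3: 23 × £19 = £437
Total = 21 + 420 + 122 + 63 + 437 = £1063.

1063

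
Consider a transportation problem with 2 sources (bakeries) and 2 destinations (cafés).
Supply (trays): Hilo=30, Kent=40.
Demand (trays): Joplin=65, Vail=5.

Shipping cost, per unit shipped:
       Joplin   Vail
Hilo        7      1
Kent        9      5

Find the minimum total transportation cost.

540

One minimum-cost allocation:
  Hilo->Joplin: 25 × 7 = 175
  Hilo->Vail: 5 × 1 = 5
  Kent->Joplin: 40 × 9 = 360
Total = 175 + 5 + 360 = 540.
(Supply check: Hilo ships 30; Kent ships 40.)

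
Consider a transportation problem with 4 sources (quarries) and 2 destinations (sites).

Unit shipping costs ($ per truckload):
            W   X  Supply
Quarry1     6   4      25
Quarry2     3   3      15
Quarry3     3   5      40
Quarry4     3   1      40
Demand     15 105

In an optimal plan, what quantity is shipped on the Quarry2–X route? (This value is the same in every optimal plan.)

15

Solving gives:
  Quarry1 to X: 25 × $4 = $100
  Quarry2 to X: 15 × $3 = $45
  Quarry3 to W: 15 × $3 = $45
  Quarry3 to X: 25 × $5 = $125
  Quarry4 to X: 40 × $1 = $40
Total cost = $355.
So Quarry2→X carries 15 truckloads.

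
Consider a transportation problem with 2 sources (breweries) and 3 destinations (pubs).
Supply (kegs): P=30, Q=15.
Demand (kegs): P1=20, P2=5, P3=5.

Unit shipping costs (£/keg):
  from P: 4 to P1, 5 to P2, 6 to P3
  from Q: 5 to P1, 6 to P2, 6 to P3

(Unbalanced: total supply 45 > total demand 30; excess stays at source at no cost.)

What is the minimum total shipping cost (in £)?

135

An optimal shipping plan:
  P→P1: 20 × £4 = £80
  P→P2: 5 × £5 = £25
  P→P3: 5 × £6 = £30
Total = 80 + 25 + 30 = £135.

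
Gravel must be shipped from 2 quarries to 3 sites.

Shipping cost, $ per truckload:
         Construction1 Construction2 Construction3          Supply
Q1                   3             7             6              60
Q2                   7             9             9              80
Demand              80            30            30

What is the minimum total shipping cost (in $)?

860

An optimal shipping plan:
  Q1->Construction1: 60 truckloads
  Q2->Construction1: 20 truckloads
  Q2->Construction2: 30 truckloads
  Q2->Construction3: 30 truckloads
Total cost = $860.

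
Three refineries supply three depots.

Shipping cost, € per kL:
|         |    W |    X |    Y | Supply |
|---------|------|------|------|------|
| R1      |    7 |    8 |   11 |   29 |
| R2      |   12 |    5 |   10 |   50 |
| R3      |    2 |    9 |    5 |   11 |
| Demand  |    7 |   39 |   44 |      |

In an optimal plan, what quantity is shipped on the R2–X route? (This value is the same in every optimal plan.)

Solving gives:
  R1 to W: 7 × €7 = €49
  R1 to Y: 22 × €11 = €242
  R2 to X: 39 × €5 = €195
  R2 to Y: 11 × €10 = €110
  R3 to Y: 11 × €5 = €55
Total cost = €651.
So R2→X carries 39 kL.

39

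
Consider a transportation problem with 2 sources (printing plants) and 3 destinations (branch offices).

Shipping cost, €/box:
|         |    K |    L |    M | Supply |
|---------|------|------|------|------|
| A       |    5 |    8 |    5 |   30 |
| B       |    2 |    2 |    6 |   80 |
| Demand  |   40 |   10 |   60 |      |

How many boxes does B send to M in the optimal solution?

30

Optimal shipments:
  A–M: 30 × €5 = €150
  B–K: 40 × €2 = €80
  B–L: 10 × €2 = €20
  B–M: 30 × €6 = €180
Total cost = €430.
So B→M carries 30 boxes.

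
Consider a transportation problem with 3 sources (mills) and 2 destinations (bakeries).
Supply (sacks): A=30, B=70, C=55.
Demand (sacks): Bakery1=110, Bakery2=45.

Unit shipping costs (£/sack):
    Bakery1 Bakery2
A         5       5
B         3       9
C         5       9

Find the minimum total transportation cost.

Optimal allocation:
  A to Bakery2: 30 × £5 = £150
  B to Bakery1: 70 × £3 = £210
  C to Bakery1: 40 × £5 = £200
  C to Bakery2: 15 × £9 = £135
Total = 150 + 210 + 200 + 135 = £695.
(Supply check: A ships 30; B ships 70; C ships 55.)

695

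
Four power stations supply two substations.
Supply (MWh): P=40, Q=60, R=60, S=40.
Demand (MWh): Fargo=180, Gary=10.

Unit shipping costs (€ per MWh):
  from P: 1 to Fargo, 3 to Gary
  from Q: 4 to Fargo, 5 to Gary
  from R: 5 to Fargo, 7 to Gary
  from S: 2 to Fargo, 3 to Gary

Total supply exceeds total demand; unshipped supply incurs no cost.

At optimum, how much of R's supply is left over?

10

Minimum-cost shipments:
  P to Fargo: 40 × €1 = €40
  Q to Fargo: 50 × €4 = €200
  Q to Gary: 10 × €5 = €50
  R to Fargo: 50 × €5 = €250
  S to Fargo: 40 × €2 = €80
Total cost = €620.
R ships 50 of its 60, leaving 10.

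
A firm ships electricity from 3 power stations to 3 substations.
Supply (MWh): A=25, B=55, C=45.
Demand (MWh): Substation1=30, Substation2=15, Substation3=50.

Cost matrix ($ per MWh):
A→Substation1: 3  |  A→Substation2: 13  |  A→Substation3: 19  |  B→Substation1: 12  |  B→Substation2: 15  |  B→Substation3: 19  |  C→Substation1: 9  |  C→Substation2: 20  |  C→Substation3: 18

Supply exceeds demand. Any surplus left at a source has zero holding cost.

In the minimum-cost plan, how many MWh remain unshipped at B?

30

Minimum-cost shipments:
  A–Substation1: 25 × $3 = $75
  B–Substation2: 15 × $15 = $225
  B–Substation3: 10 × $19 = $190
  C–Substation1: 5 × $9 = $45
  C–Substation3: 40 × $18 = $720
Total cost = $1255.
B ships 25 of its 55, leaving 30.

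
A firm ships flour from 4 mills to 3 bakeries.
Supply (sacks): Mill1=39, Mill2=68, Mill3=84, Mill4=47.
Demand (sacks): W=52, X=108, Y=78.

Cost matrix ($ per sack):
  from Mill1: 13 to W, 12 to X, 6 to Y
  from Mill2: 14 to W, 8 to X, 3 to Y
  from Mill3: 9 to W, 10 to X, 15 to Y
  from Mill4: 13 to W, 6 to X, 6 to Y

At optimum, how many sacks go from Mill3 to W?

The minimum-cost plan:
  Mill1->Y: 39 × $6 = $234
  Mill2->X: 29 × $8 = $232
  Mill2->Y: 39 × $3 = $117
  Mill3->W: 52 × $9 = $468
  Mill3->X: 32 × $10 = $320
  Mill4->X: 47 × $6 = $282
Total cost = $1653.
So Mill3→W carries 52 sacks.

52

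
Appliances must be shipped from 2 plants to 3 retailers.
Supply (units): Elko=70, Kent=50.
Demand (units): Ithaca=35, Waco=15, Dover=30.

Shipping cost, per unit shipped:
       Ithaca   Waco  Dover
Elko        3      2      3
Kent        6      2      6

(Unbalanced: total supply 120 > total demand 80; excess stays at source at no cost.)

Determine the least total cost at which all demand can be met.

One minimum-cost allocation:
  Elko→Ithaca: 35 × 3 = 105
  Elko→Waco: 5 × 2 = 10
  Elko→Dover: 30 × 3 = 90
  Kent→Waco: 10 × 2 = 20
Total = 105 + 10 + 90 + 20 = 225.
(Supply check: Elko ships 70; Kent ships 10.)

225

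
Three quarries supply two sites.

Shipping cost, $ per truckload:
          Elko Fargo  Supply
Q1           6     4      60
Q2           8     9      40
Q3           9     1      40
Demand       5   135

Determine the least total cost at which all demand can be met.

635

An optimal shipping plan:
  Q1–Fargo: 60 × $4 = $240
  Q2–Elko: 5 × $8 = $40
  Q2–Fargo: 35 × $9 = $315
  Q3–Fargo: 40 × $1 = $40
Total = 240 + 40 + 315 + 40 = $635.
(Supply check: Q1 ships 60; Q2 ships 40; Q3 ships 40.)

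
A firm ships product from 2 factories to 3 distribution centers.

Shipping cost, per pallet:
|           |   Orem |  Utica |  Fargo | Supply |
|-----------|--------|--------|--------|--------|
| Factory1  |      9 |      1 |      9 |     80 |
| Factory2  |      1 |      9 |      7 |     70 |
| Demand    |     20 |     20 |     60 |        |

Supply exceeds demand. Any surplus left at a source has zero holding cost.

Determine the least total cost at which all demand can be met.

Optimal allocation:
  Factory1→Utica: 20 pallets
  Factory1→Fargo: 10 pallets
  Factory2→Orem: 20 pallets
  Factory2→Fargo: 50 pallets
Total cost = 480.

480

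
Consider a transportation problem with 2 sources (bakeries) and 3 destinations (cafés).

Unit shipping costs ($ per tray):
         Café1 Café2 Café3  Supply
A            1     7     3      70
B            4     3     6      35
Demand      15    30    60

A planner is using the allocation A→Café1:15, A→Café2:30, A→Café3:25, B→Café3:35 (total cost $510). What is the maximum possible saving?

Current plan cost = 15·1 + 30·7 + 25·3 + 35·6 = $510.
Optimal plan:
  A→Café1: 15 × $1 = $15
  A→Café3: 55 × $3 = $165
  B→Café2: 30 × $3 = $90
  B→Café3: 5 × $6 = $30
Optimal cost = $300.
Saving = 510 − 300 = $210.

210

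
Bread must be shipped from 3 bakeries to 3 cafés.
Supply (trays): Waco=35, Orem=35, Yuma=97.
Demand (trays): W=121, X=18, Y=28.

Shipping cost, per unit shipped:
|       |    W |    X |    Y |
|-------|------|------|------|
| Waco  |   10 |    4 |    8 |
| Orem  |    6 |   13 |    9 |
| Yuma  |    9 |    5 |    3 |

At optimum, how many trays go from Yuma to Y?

28

Solving gives:
  Waco–W: 17 trays
  Waco–X: 18 trays
  Orem–W: 35 trays
  Yuma–W: 69 trays
  Yuma–Y: 28 trays
Total cost = 1157.
So Yuma→Y carries 28 trays.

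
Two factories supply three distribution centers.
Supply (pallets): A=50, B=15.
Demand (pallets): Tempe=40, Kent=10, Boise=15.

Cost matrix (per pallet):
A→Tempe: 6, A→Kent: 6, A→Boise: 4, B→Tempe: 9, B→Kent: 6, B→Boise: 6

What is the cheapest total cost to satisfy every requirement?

370

An optimal shipping plan:
  A–Tempe: 40 × 6 = 240
  A–Boise: 10 × 4 = 40
  B–Kent: 10 × 6 = 60
  B–Boise: 5 × 6 = 30
Total = 240 + 40 + 60 + 30 = 370.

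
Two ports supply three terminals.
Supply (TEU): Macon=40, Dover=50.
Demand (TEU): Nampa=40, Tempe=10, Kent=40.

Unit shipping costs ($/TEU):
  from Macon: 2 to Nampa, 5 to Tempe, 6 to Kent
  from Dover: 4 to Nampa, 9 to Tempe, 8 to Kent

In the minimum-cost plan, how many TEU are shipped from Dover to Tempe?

0

Optimal shipments:
  Macon->Nampa: 30 TEU
  Macon->Tempe: 10 TEU
  Dover->Nampa: 10 TEU
  Dover->Kent: 40 TEU
Total cost = $470.
The route Dover→Tempe is not used.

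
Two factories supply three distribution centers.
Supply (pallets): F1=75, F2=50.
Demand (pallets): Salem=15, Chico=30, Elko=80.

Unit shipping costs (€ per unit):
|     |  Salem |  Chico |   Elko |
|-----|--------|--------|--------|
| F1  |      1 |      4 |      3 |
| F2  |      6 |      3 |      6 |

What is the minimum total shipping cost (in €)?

A cheapest plan:
  F1->Salem: 15 × €1 = €15
  F1->Elko: 60 × €3 = €180
  F2->Chico: 30 × €3 = €90
  F2->Elko: 20 × €6 = €120
Total = 15 + 180 + 90 + 120 = €405.

405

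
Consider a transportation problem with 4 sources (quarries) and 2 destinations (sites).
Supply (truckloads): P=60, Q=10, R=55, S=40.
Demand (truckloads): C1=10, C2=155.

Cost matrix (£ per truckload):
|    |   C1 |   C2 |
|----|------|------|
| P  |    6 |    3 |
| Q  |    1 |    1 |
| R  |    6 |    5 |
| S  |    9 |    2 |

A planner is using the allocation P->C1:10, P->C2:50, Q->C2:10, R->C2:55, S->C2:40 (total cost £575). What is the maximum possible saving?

Current plan cost = 10·6 + 50·3 + 10·1 + 55·5 + 40·2 = £575.
Optimal plan:
  P–C2: 60 × £3 = £180
  Q–C1: 10 × £1 = £10
  R–C2: 55 × £5 = £275
  S–C2: 40 × £2 = £80
Optimal cost = £545.
Saving = 575 − 545 = £30.

30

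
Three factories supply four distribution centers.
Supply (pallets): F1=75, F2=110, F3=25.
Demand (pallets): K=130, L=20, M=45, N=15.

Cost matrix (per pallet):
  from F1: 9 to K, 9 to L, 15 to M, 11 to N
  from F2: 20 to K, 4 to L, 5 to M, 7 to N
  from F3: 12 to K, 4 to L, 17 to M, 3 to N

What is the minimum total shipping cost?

1985

A cheapest plan:
  F1–K: 75 × 9 = 675
  F2–K: 30 × 20 = 600
  F2–L: 20 × 4 = 80
  F2–M: 45 × 5 = 225
  F2–N: 15 × 7 = 105
  F3–K: 25 × 12 = 300
Total = 675 + 600 + 80 + 225 + 105 + 300 = 1985.
(Supply check: F1 ships 75; F2 ships 110; F3 ships 25.)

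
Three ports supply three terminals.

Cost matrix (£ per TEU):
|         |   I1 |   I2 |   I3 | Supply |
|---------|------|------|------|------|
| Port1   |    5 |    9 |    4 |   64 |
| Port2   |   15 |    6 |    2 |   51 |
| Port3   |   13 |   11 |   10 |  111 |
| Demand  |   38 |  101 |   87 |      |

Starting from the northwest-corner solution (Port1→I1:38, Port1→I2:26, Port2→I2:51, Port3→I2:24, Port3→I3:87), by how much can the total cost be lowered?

Current plan cost = 38·5 + 26·9 + 51·6 + 24·11 + 87·10 = £1864.
Optimal plan:
  Port1 to I1: 38 × £5 = £190
  Port1 to I3: 26 × £4 = £104
  Port2 to I3: 51 × £2 = £102
  Port3 to I2: 101 × £11 = £1111
  Port3 to I3: 10 × £10 = £100
Optimal cost = £1607.
Saving = 1864 − 1607 = £257.

257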